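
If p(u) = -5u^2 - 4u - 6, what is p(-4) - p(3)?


p(-4) = -70
p(3) = -63
p(-4) - p(3) = -70 + 63 = -7


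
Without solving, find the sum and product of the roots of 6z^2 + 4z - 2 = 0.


For az^2+bz+c=0: sum = -b/a, product = c/a.
a=6, b=4, c=-2
Sum = -(4)/6 = -2/3
Product = (-2)/6 = -1/3


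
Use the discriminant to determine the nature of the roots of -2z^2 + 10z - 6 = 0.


D = b^2 - 4ac = (10)^2 - 4(-2)(-6) = 100 - 48 = 52
Since D > 0: two distinct irrational roots


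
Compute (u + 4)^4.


Expand (u + 4)^4 by repeated multiplication:
  (u + 4)^2 = u^2 + 8u + 16
  (u + 4)^3 = u^3 + 12u^2 + 48u + 64
= u^4 + 16u^3 + 96u^2 + 256u + 256


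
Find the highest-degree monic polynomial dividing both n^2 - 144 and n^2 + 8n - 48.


Factor each:
  n^2 - 144 = (n + 12)(n - 12)
  n^2 + 8n - 48 = (n + 12)(n - 4)
Common monic factor: n + 12


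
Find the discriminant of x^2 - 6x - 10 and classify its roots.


D = b^2 - 4ac = (-6)^2 - 4(1)(-10) = 36 + 40 = 76
Since D > 0: two distinct irrational roots


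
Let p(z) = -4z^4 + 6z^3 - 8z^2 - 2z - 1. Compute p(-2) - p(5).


p(-2) = -141
p(5) = -1961
p(-2) - p(5) = -141 + 1961 = 1820


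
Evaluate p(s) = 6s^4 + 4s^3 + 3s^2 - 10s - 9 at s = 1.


Using direct substitution:
  6 * (1)^4 = 6
  4 * (1)^3 = 4
  3 * (1)^2 = 3
  -10 * (1)^1 = -10
  constant: -9
Sum = 6 + 4 + 3 - 10 - 9 = -6


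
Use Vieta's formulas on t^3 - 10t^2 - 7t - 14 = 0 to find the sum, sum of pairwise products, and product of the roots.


Monic cubic t^3+bt^2+ct+d=0: sum=-b, pairwise sum=c, product=-d.
b=-10, c=-7, d=-14
r1+r2+r3 = 10
r1r2+r1r3+r2r3 = -7
r1r2r3 = 14


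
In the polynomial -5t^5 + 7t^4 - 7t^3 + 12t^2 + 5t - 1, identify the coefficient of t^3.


Read off the coefficient of t^3: -7


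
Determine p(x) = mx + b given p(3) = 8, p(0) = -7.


p(x) = mx + b. Using p(3)=8, p(0)=-7:
m = (8 + 7)/(3) = 15/3 = 5
b = 8 - m*(3) = 8 - 15 = -7
p(x) = 5x - 7


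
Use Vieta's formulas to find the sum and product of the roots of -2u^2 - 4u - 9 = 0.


For au^2+bu+c=0: sum = -b/a, product = c/a.
a=-2, b=-4, c=-9
Sum = -(-4)/-2 = -2
Product = (-9)/-2 = 9/2


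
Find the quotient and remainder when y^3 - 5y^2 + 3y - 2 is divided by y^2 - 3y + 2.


(y^3 - 5y^2 + 3y - 2) / (y^2 - 3y + 2)
Step 1: y * (y^2 - 3y + 2) = y^3 - 3y^2 + 2y; subtract.
Step 2: -2 * (y^2 - 3y + 2) = -2y^2 + 6y - 4; subtract.
Quotient: y - 2, Remainder: -5y + 2


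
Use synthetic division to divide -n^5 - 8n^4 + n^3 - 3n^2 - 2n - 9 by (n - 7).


Synthetic division with c = 7. Coefficients: -1, -8, 1, -3, -2, -9
Bring down -1.
  -1 * 7 = -7; -7 - 8 = -15
  -15 * 7 = -105; -105 + 1 = -104
  -104 * 7 = -728; -728 - 3 = -731
  -731 * 7 = -5117; -5117 - 2 = -5119
  -5119 * 7 = -35833; -35833 - 9 = -35842
Quotient: -n^4 - 15n^3 - 104n^2 - 731n - 5119, Remainder: -35842


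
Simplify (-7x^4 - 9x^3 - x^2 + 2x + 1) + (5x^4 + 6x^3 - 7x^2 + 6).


Align terms by degree and add:
  -7x^4 - 9x^3 - x^2 + 2x + 1
+ 5x^4 + 6x^3 - 7x^2 + 6
= -2x^4 - 3x^3 - 8x^2 + 2x + 7


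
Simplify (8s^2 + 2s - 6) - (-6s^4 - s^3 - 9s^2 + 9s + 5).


Distribute the minus sign:
  (8s^2 + 2s - 6)
- (-6s^4 - s^3 - 9s^2 + 9s + 5)
Negate second polynomial: 6s^4 + s^3 + 9s^2 - 9s - 5
Add: 6s^4 + s^3 + 17s^2 - 7s - 11


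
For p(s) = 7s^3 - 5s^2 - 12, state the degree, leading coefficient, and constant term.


Highest power of s is 3, with coefficient 7. Constant term is -12.
Degree = 3, leading coefficient = 7, constant term = -12


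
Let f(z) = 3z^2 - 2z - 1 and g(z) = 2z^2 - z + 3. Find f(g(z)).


Substitute g(z) into f:
f(g(z)) = 3*(2z^2 - z + 3)^2 + (-2)*(2z^2 - z + 3) + (-1)
(2z^2 - z + 3)^2 = 4z^4 - 4z^3 + 13z^2 - 6z + 9
Expand and combine: 12z^4 - 12z^3 + 35z^2 - 16z + 20


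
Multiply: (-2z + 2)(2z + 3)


Distribute each term of the first polynomial:
  (-2z)(2z + 3) = -4z^2 - 6z
  (2)(2z + 3) = 4z + 6
Sum: -4z^2 - 2z + 6


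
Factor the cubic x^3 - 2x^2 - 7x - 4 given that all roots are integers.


Try integer roots (divisors of -4). x=-1: p(-1)=0.
Divide out (x + 1): quotient is x^2 - 3x - 4.
Factor the quadratic: (x - 4)(x + 1)
Result: (x + 1)(x - 4)(x + 1)


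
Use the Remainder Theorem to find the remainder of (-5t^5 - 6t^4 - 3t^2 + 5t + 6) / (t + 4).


By the Remainder Theorem, the remainder equals p(-4):
  -5*(-4)^5 = 5120
  -6*(-4)^4 = -1536
  0*(-4)^3 = 0
  -3*(-4)^2 = -48
  5*(-4)^1 = -20
  constant: 6
Sum: 5120 - 1536 + 0 - 48 - 20 + 6 = 3522


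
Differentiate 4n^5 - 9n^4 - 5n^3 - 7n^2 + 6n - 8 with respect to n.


Apply the power rule term by term:
  d/dn(4n^5) = 20n^4
  d/dn(-9n^4) = -36n^3
  d/dn(-5n^3) = -15n^2
  d/dn(-7n^2) = -14n
  d/dn(6n) = 6
  d/dn(-8) = 0
p'(n) = 20n^4 - 36n^3 - 15n^2 - 14n + 6


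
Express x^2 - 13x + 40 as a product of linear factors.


Roots satisfy r1 + r2 = -b/a = 13 and r1*r2 = c/a = 40.
So r1 = 8, r2 = 5.
x^2 - 13x + 40 = (x - r1)(x - r2) = (x - 8)(x - 5)


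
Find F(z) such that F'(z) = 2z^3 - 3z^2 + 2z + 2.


Reverse power rule on each term:
  ∫ 2z^3 dz = (1/2)z^4
  ∫ -3z^2 dz = -z^3
  ∫ 2z dz = z^2
  ∫ 2 dz = 2z
F(z) = (1/2)z^4 - z^3 + z^2 + 2z + C


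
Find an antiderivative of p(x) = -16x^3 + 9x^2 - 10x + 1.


Reverse power rule on each term:
  ∫ -16x^3 dx = -4x^4
  ∫ 9x^2 dx = 3x^3
  ∫ -10x dx = -5x^2
  ∫ 1 dx = x
F(x) = -4x^4 + 3x^3 - 5x^2 + x + C


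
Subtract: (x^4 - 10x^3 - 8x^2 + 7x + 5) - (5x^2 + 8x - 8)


Distribute the minus sign:
  (x^4 - 10x^3 - 8x^2 + 7x + 5)
- (5x^2 + 8x - 8)
Negate second polynomial: -5x^2 - 8x + 8
Add: x^4 - 10x^3 - 13x^2 - x + 13


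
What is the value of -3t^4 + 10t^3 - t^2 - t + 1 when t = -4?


Using direct substitution:
  -3 * (-4)^4 = -768
  10 * (-4)^3 = -640
  -1 * (-4)^2 = -16
  -1 * (-4)^1 = 4
  constant: 1
Sum = -768 - 640 - 16 + 4 + 1 = -1419


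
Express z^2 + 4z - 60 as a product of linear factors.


Roots satisfy r1 + r2 = -b/a = -4 and r1*r2 = c/a = -60.
So r1 = -10, r2 = 6.
z^2 + 4z - 60 = (z - r1)(z - r2) = (z + 10)(z - 6)


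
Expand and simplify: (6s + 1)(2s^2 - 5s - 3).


Distribute each term of the first polynomial:
  (6s)(2s^2 - 5s - 3) = 12s^3 - 30s^2 - 18s
  (1)(2s^2 - 5s - 3) = 2s^2 - 5s - 3
Sum: 12s^3 - 28s^2 - 23s - 3


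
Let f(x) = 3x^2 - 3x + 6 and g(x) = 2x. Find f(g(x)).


Substitute g(x) into f:
f(g(x)) = 3*(2x)^2 + (-3)*(2x) + 6
(2x)^2 = 4x^2
Expand and combine: 12x^2 - 6x + 6


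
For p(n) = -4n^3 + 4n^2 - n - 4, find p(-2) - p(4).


p(-2) = 46
p(4) = -200
p(-2) - p(4) = 46 + 200 = 246


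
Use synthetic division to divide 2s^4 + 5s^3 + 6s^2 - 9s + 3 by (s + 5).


Synthetic division with c = -5. Coefficients: 2, 5, 6, -9, 3
Bring down 2.
  2 * -5 = -10; -10 + 5 = -5
  -5 * -5 = 25; 25 + 6 = 31
  31 * -5 = -155; -155 - 9 = -164
  -164 * -5 = 820; 820 + 3 = 823
Quotient: 2s^3 - 5s^2 + 31s - 164, Remainder: 823


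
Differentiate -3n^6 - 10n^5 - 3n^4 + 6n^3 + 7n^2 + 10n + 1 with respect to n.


Apply the power rule term by term:
  d/dn(-3n^6) = -18n^5
  d/dn(-10n^5) = -50n^4
  d/dn(-3n^4) = -12n^3
  d/dn(6n^3) = 18n^2
  d/dn(7n^2) = 14n
  d/dn(10n) = 10
  d/dn(1) = 0
p'(n) = -18n^5 - 50n^4 - 12n^3 + 18n^2 + 14n + 10


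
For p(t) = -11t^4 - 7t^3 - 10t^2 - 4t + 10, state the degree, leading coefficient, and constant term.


Highest power of t is 4, with coefficient -11. Constant term is 10.
Degree = 4, leading coefficient = -11, constant term = 10


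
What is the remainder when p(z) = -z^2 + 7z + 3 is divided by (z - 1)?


By the Remainder Theorem, the remainder equals p(1):
  -1*(1)^2 = -1
  7*(1)^1 = 7
  constant: 3
Sum: -1 + 7 + 3 = 9


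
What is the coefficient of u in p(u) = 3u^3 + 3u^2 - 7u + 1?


Read off the coefficient of u: -7


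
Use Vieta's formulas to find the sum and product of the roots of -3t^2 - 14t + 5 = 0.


For at^2+bt+c=0: sum = -b/a, product = c/a.
a=-3, b=-14, c=5
Sum = -(-14)/-3 = -14/3
Product = (5)/-3 = -5/3


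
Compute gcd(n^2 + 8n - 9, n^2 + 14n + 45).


Factor each:
  n^2 + 8n - 9 = (n + 9)(n - 1)
  n^2 + 14n + 45 = (n + 9)(n + 5)
Common monic factor: n + 9


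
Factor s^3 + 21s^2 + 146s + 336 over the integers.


Try integer roots (divisors of 336). s=-6: p(-6)=0.
Divide out (s + 6): quotient is s^2 + 15s + 56.
Factor the quadratic: (s + 8)(s + 7)
Result: (s + 6)(s + 8)(s + 7)


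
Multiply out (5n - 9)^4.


Expand (5n - 9)^4 by repeated multiplication:
  (5n - 9)^2 = 25n^2 - 90n + 81
  (5n - 9)^3 = 125n^3 - 675n^2 + 1215n - 729
= 625n^4 - 4500n^3 + 12150n^2 - 14580n + 6561


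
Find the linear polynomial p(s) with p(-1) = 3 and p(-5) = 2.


p(s) = ms + b. Using p(-1)=3, p(-5)=2:
m = (3 - 2)/(-1 + 5) = 1/4 = 1/4
b = 3 - m*(-1) = 3 + 1/4 = 13/4
p(s) = (1/4)s + (13/4)


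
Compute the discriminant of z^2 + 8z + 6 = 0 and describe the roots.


D = b^2 - 4ac = (8)^2 - 4(1)(6) = 64 - 24 = 40
Since D > 0: two distinct irrational roots


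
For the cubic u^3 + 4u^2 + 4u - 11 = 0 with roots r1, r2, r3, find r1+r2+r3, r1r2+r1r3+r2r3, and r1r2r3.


Monic cubic u^3+bu^2+cu+d=0: sum=-b, pairwise sum=c, product=-d.
b=4, c=4, d=-11
r1+r2+r3 = -4
r1r2+r1r3+r2r3 = 4
r1r2r3 = 11


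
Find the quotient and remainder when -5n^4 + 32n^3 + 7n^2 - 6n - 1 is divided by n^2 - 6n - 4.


(-5n^4 + 32n^3 + 7n^2 - 6n - 1) / (n^2 - 6n - 4)
Step 1: -5n^2 * (n^2 - 6n - 4) = -5n^4 + 30n^3 + 20n^2; subtract.
Step 2: 2n * (n^2 - 6n - 4) = 2n^3 - 12n^2 - 8n; subtract.
Step 3: -1 * (n^2 - 6n - 4) = -n^2 + 6n + 4; subtract.
Quotient: -5n^2 + 2n - 1, Remainder: -4n - 5


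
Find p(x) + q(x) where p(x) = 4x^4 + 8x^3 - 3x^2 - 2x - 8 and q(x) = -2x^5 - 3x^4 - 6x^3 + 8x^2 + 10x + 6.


Align terms by degree and add:
  4x^4 + 8x^3 - 3x^2 - 2x - 8
  -2x^5 - 3x^4 - 6x^3 + 8x^2 + 10x + 6
= -2x^5 + x^4 + 2x^3 + 5x^2 + 8x - 2


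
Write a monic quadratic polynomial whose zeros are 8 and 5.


p(n) = (n - 8)(n - 5)
Expand: n^2 - 13n + 40


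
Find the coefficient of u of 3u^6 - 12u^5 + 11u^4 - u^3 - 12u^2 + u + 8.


Read off the coefficient of u: 1


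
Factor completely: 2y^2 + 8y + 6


Roots satisfy r1 + r2 = -b/a = -4 and r1*r2 = c/a = 3.
So r1 = -1, r2 = -3.
2y^2 + 8y + 6 = 2(y - r1)(y - r2) = 2(y + 1)(y + 3)


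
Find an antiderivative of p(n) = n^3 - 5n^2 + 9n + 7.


Reverse power rule on each term:
  ∫ n^3 dn = (1/4)n^4
  ∫ -5n^2 dn = -(5/3)n^3
  ∫ 9n dn = (9/2)n^2
  ∫ 7 dn = 7n
F(n) = (1/4)n^4 - (5/3)n^3 + (9/2)n^2 + 7n + C


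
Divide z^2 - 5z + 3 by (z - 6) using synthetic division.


Synthetic division with c = 6. Coefficients: 1, -5, 3
Bring down 1.
  1 * 6 = 6; 6 - 5 = 1
  1 * 6 = 6; 6 + 3 = 9
Quotient: z + 1, Remainder: 9


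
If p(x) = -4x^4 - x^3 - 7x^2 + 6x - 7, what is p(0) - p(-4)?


p(0) = -7
p(-4) = -1103
p(0) - p(-4) = -7 + 1103 = 1096


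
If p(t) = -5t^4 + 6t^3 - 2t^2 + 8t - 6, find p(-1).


Using direct substitution:
  -5 * (-1)^4 = -5
  6 * (-1)^3 = -6
  -2 * (-1)^2 = -2
  8 * (-1)^1 = -8
  constant: -6
Sum = -5 - 6 - 2 - 8 - 6 = -27


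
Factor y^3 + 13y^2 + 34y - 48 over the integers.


Try integer roots (divisors of -48). y=-6: p(-6)=0.
Divide out (y + 6): quotient is y^2 + 7y - 8.
Factor the quadratic: (y - 1)(y + 8)
Result: (y + 6)(y - 1)(y + 8)


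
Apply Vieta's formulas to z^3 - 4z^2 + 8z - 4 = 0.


Monic cubic z^3+bz^2+cz+d=0: sum=-b, pairwise sum=c, product=-d.
b=-4, c=8, d=-4
r1+r2+r3 = 4
r1r2+r1r3+r2r3 = 8
r1r2r3 = 4


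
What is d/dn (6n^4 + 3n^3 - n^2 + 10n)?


Apply the power rule term by term:
  d/dn(6n^4) = 24n^3
  d/dn(3n^3) = 9n^2
  d/dn(-n^2) = -2n
  d/dn(10n) = 10
p'(n) = 24n^3 + 9n^2 - 2n + 10


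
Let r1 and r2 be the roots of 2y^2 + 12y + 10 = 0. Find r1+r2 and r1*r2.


For ay^2+by+c=0: sum = -b/a, product = c/a.
a=2, b=12, c=10
Sum = -(12)/2 = -6
Product = (10)/2 = 5


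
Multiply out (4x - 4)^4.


Expand (4x - 4)^4 by repeated multiplication:
  (4x - 4)^2 = 16x^2 - 32x + 16
  (4x - 4)^3 = 64x^3 - 192x^2 + 192x - 64
= 256x^4 - 1024x^3 + 1536x^2 - 1024x + 256


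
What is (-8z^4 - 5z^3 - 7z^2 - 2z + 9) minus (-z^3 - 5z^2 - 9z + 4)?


Distribute the minus sign:
  (-8z^4 - 5z^3 - 7z^2 - 2z + 9)
- (-z^3 - 5z^2 - 9z + 4)
Negate second polynomial: z^3 + 5z^2 + 9z - 4
Add: -8z^4 - 4z^3 - 2z^2 + 7z + 5


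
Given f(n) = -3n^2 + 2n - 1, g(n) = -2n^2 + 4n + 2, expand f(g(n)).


Substitute g(n) into f:
f(g(n)) = -3*(-2n^2 + 4n + 2)^2 + 2*(-2n^2 + 4n + 2) + (-1)
(-2n^2 + 4n + 2)^2 = 4n^4 - 16n^3 + 8n^2 + 16n + 4
Expand and combine: -12n^4 + 48n^3 - 28n^2 - 40n - 9


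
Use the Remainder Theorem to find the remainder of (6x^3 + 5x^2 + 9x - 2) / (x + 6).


By the Remainder Theorem, the remainder equals p(-6):
  6*(-6)^3 = -1296
  5*(-6)^2 = 180
  9*(-6)^1 = -54
  constant: -2
Sum: -1296 + 180 - 54 - 2 = -1172


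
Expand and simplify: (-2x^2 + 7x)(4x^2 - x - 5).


Distribute each term of the first polynomial:
  (-2x^2)(4x^2 - x - 5) = -8x^4 + 2x^3 + 10x^2
  (7x)(4x^2 - x - 5) = 28x^3 - 7x^2 - 35x
Sum: -8x^4 + 30x^3 + 3x^2 - 35x


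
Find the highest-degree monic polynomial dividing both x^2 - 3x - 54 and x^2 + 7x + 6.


Factor each:
  x^2 - 3x - 54 = (x + 6)(x - 9)
  x^2 + 7x + 6 = (x + 6)(x + 1)
Common monic factor: x + 6


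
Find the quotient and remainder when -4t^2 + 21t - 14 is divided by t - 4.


(-4t^2 + 21t - 14) / (t - 4)
Step 1: -4t * (t - 4) = -4t^2 + 16t; subtract.
Step 2: 5 * (t - 4) = 5t - 20; subtract.
Quotient: -4t + 5, Remainder: 6


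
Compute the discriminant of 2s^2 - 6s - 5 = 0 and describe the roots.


D = b^2 - 4ac = (-6)^2 - 4(2)(-5) = 36 + 40 = 76
Since D > 0: two distinct irrational roots


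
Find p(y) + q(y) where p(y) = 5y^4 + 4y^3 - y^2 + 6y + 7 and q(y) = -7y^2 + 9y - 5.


Align terms by degree and add:
  5y^4 + 4y^3 - y^2 + 6y + 7
  -7y^2 + 9y - 5
= 5y^4 + 4y^3 - 8y^2 + 15y + 2


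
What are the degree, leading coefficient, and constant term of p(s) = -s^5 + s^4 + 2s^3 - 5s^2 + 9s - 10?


Highest power of s is 5, with coefficient -1. Constant term is -10.
Degree = 5, leading coefficient = -1, constant term = -10


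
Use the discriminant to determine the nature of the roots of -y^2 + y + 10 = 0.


D = b^2 - 4ac = (1)^2 - 4(-1)(10) = 1 + 40 = 41
Since D > 0: two distinct irrational roots


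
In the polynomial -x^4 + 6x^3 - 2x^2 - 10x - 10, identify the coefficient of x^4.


Read off the coefficient of x^4: -1


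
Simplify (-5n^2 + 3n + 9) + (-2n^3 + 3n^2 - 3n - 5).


Align terms by degree and add:
  -5n^2 + 3n + 9
  -2n^3 + 3n^2 - 3n - 5
= -2n^3 - 2n^2 + 4


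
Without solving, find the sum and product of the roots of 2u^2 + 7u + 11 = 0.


For au^2+bu+c=0: sum = -b/a, product = c/a.
a=2, b=7, c=11
Sum = -(7)/2 = -7/2
Product = (11)/2 = 11/2


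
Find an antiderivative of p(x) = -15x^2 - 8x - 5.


Reverse power rule on each term:
  ∫ -15x^2 dx = -5x^3
  ∫ -8x dx = -4x^2
  ∫ -5 dx = -5x
F(x) = -5x^3 - 4x^2 - 5x + C


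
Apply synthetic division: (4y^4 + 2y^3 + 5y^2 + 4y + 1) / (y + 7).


Synthetic division with c = -7. Coefficients: 4, 2, 5, 4, 1
Bring down 4.
  4 * -7 = -28; -28 + 2 = -26
  -26 * -7 = 182; 182 + 5 = 187
  187 * -7 = -1309; -1309 + 4 = -1305
  -1305 * -7 = 9135; 9135 + 1 = 9136
Quotient: 4y^3 - 26y^2 + 187y - 1305, Remainder: 9136


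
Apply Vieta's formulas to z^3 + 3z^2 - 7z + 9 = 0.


Monic cubic z^3+bz^2+cz+d=0: sum=-b, pairwise sum=c, product=-d.
b=3, c=-7, d=9
r1+r2+r3 = -3
r1r2+r1r3+r2r3 = -7
r1r2r3 = -9


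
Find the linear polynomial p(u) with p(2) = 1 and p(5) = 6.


p(u) = mu + b. Using p(2)=1, p(5)=6:
m = (1 - 6)/(2 - 5) = -5/-3 = 5/3
b = 1 - m*(2) = 1 - 10/3 = -7/3
p(u) = (5/3)u - (7/3)


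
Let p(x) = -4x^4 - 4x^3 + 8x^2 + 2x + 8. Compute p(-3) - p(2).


p(-3) = -142
p(2) = -52
p(-3) - p(2) = -142 + 52 = -90


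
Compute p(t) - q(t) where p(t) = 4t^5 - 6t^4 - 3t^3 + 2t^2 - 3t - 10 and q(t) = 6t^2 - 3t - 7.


Distribute the minus sign:
  (4t^5 - 6t^4 - 3t^3 + 2t^2 - 3t - 10)
- (6t^2 - 3t - 7)
Negate second polynomial: -6t^2 + 3t + 7
Add: 4t^5 - 6t^4 - 3t^3 - 4t^2 - 3


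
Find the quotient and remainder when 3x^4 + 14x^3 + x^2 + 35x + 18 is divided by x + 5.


(3x^4 + 14x^3 + x^2 + 35x + 18) / (x + 5)
Step 1: 3x^3 * (x + 5) = 3x^4 + 15x^3; subtract.
Step 2: -x^2 * (x + 5) = -x^3 - 5x^2; subtract.
Step 3: 6x * (x + 5) = 6x^2 + 30x; subtract.
Step 4: 5 * (x + 5) = 5x + 25; subtract.
Quotient: 3x^3 - x^2 + 6x + 5, Remainder: -7


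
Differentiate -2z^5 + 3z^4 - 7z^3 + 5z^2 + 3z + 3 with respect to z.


Apply the power rule term by term:
  d/dz(-2z^5) = -10z^4
  d/dz(3z^4) = 12z^3
  d/dz(-7z^3) = -21z^2
  d/dz(5z^2) = 10z
  d/dz(3z) = 3
  d/dz(3) = 0
p'(z) = -10z^4 + 12z^3 - 21z^2 + 10z + 3


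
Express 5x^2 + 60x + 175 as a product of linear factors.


Roots satisfy r1 + r2 = -b/a = -12 and r1*r2 = c/a = 35.
So r1 = -7, r2 = -5.
5x^2 + 60x + 175 = 5(x - r1)(x - r2) = 5(x + 7)(x + 5)


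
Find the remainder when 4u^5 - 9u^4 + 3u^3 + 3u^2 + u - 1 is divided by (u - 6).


By the Remainder Theorem, the remainder equals p(6):
  4*(6)^5 = 31104
  -9*(6)^4 = -11664
  3*(6)^3 = 648
  3*(6)^2 = 108
  1*(6)^1 = 6
  constant: -1
Sum: 31104 - 11664 + 648 + 108 + 6 - 1 = 20201


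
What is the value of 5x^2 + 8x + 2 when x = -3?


Using direct substitution:
  5 * (-3)^2 = 45
  8 * (-3)^1 = -24
  constant: 2
Sum = 45 - 24 + 2 = 23


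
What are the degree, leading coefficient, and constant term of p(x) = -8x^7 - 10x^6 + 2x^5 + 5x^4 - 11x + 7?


Highest power of x is 7, with coefficient -8. Constant term is 7.
Degree = 7, leading coefficient = -8, constant term = 7


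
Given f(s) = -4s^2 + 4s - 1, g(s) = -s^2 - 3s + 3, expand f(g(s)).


Substitute g(s) into f:
f(g(s)) = -4*(-s^2 - 3s + 3)^2 + 4*(-s^2 - 3s + 3) + (-1)
(-s^2 - 3s + 3)^2 = s^4 + 6s^3 + 3s^2 - 18s + 9
Expand and combine: -4s^4 - 24s^3 - 16s^2 + 60s - 25


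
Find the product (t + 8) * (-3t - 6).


Distribute each term of the first polynomial:
  (t)(-3t - 6) = -3t^2 - 6t
  (8)(-3t - 6) = -24t - 48
Sum: -3t^2 - 30t - 48


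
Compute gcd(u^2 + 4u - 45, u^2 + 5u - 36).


Factor each:
  u^2 + 4u - 45 = (u + 9)(u - 5)
  u^2 + 5u - 36 = (u + 9)(u - 4)
Common monic factor: u + 9


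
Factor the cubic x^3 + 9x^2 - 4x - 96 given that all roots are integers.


Try integer roots (divisors of -96). x=-4: p(-4)=0.
Divide out (x + 4): quotient is x^2 + 5x - 24.
Factor the quadratic: (x - 3)(x + 8)
Result: (x + 4)(x - 3)(x + 8)


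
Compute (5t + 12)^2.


Expand (5t + 12)^2 by repeated multiplication:
= 25t^2 + 120t + 144


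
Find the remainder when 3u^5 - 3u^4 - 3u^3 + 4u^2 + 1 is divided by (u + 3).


By the Remainder Theorem, the remainder equals p(-3):
  3*(-3)^5 = -729
  -3*(-3)^4 = -243
  -3*(-3)^3 = 81
  4*(-3)^2 = 36
  0*(-3)^1 = 0
  constant: 1
Sum: -729 - 243 + 81 + 36 + 0 + 1 = -854


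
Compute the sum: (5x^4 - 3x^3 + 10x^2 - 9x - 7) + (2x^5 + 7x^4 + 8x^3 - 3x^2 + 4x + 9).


Align terms by degree and add:
  5x^4 - 3x^3 + 10x^2 - 9x - 7
+ 2x^5 + 7x^4 + 8x^3 - 3x^2 + 4x + 9
= 2x^5 + 12x^4 + 5x^3 + 7x^2 - 5x + 2


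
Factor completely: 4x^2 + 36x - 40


Roots satisfy r1 + r2 = -b/a = -9 and r1*r2 = c/a = -10.
So r1 = 1, r2 = -10.
4x^2 + 36x - 40 = 4(x - r1)(x - r2) = 4(x - 1)(x + 10)


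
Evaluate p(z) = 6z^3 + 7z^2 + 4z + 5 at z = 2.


Using direct substitution:
  6 * (2)^3 = 48
  7 * (2)^2 = 28
  4 * (2)^1 = 8
  constant: 5
Sum = 48 + 28 + 8 + 5 = 89


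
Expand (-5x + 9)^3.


Expand (-5x + 9)^3 by repeated multiplication:
  (-5x + 9)^2 = 25x^2 - 90x + 81
= -125x^3 + 675x^2 - 1215x + 729


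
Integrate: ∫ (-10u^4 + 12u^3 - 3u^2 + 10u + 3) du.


Reverse power rule on each term:
  ∫ -10u^4 du = -2u^5
  ∫ 12u^3 du = 3u^4
  ∫ -3u^2 du = -u^3
  ∫ 10u du = 5u^2
  ∫ 3 du = 3u
F(u) = -2u^5 + 3u^4 - u^3 + 5u^2 + 3u + C


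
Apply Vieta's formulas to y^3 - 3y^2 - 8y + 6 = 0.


Monic cubic y^3+by^2+cy+d=0: sum=-b, pairwise sum=c, product=-d.
b=-3, c=-8, d=6
r1+r2+r3 = 3
r1r2+r1r3+r2r3 = -8
r1r2r3 = -6


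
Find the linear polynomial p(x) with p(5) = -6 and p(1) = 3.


p(x) = mx + b. Using p(5)=-6, p(1)=3:
m = (-6 - 3)/(5 - 1) = -9/4 = -9/4
b = -6 - m*(5) = -6 + 45/4 = 21/4
p(x) = -(9/4)x + (21/4)


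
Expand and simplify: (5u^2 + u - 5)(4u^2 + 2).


Distribute each term of the first polynomial:
  (5u^2)(4u^2 + 2) = 20u^4 + 10u^2
  (u)(4u^2 + 2) = 4u^3 + 2u
  (-5)(4u^2 + 2) = -20u^2 - 10
Sum: 20u^4 + 4u^3 - 10u^2 + 2u - 10


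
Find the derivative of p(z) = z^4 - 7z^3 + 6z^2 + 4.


Apply the power rule term by term:
  d/dz(z^4) = 4z^3
  d/dz(-7z^3) = -21z^2
  d/dz(6z^2) = 12z
  d/dz(4) = 0
p'(z) = 4z^3 - 21z^2 + 12z


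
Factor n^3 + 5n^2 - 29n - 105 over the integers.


Try integer roots (divisors of -105). n=-3: p(-3)=0.
Divide out (n + 3): quotient is n^2 + 2n - 35.
Factor the quadratic: (n - 5)(n + 7)
Result: (n + 3)(n - 5)(n + 7)


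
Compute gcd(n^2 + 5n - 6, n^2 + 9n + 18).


Factor each:
  n^2 + 5n - 6 = (n + 6)(n - 1)
  n^2 + 9n + 18 = (n + 6)(n + 3)
Common monic factor: n + 6


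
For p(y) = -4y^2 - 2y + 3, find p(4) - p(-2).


p(4) = -69
p(-2) = -9
p(4) - p(-2) = -69 + 9 = -60


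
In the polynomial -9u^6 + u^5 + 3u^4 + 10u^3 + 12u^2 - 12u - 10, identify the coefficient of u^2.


Read off the coefficient of u^2: 12


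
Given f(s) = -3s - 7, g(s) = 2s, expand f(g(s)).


Substitute g(s) into f:
f(g(s)) = -3*(2s) + (-7)
Expand and combine: -6s - 7


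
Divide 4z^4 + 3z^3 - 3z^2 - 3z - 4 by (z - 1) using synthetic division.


Synthetic division with c = 1. Coefficients: 4, 3, -3, -3, -4
Bring down 4.
  4 * 1 = 4; 4 + 3 = 7
  7 * 1 = 7; 7 - 3 = 4
  4 * 1 = 4; 4 - 3 = 1
  1 * 1 = 1; 1 - 4 = -3
Quotient: 4z^3 + 7z^2 + 4z + 1, Remainder: -3


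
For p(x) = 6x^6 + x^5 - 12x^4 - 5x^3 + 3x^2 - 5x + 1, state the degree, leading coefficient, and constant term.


Highest power of x is 6, with coefficient 6. Constant term is 1.
Degree = 6, leading coefficient = 6, constant term = 1


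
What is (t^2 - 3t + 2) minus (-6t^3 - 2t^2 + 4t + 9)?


Distribute the minus sign:
  (t^2 - 3t + 2)
- (-6t^3 - 2t^2 + 4t + 9)
Negate second polynomial: 6t^3 + 2t^2 - 4t - 9
Add: 6t^3 + 3t^2 - 7t - 7


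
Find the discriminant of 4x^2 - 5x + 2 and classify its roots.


D = b^2 - 4ac = (-5)^2 - 4(4)(2) = 25 - 32 = -7
Since D < 0: two complex conjugate roots (no real roots)


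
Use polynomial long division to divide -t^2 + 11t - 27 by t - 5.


(-t^2 + 11t - 27) / (t - 5)
Step 1: -t * (t - 5) = -t^2 + 5t; subtract.
Step 2: 6 * (t - 5) = 6t - 30; subtract.
Quotient: -t + 6, Remainder: 3


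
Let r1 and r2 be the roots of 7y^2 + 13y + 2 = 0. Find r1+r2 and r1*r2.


For ay^2+by+c=0: sum = -b/a, product = c/a.
a=7, b=13, c=2
Sum = -(13)/7 = -13/7
Product = (2)/7 = 2/7


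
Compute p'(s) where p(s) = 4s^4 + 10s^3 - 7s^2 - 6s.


Apply the power rule term by term:
  d/ds(4s^4) = 16s^3
  d/ds(10s^3) = 30s^2
  d/ds(-7s^2) = -14s
  d/ds(-6s) = -6
p'(s) = 16s^3 + 30s^2 - 14s - 6


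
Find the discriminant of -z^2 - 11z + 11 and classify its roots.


D = b^2 - 4ac = (-11)^2 - 4(-1)(11) = 121 + 44 = 165
Since D > 0: two distinct irrational roots


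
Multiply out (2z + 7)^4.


Expand (2z + 7)^4 by repeated multiplication:
  (2z + 7)^2 = 4z^2 + 28z + 49
  (2z + 7)^3 = 8z^3 + 84z^2 + 294z + 343
= 16z^4 + 224z^3 + 1176z^2 + 2744z + 2401


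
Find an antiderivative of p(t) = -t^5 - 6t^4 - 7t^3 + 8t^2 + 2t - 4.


Reverse power rule on each term:
  ∫ -t^5 dt = -(1/6)t^6
  ∫ -6t^4 dt = -(6/5)t^5
  ∫ -7t^3 dt = -(7/4)t^4
  ∫ 8t^2 dt = (8/3)t^3
  ∫ 2t dt = t^2
  ∫ -4 dt = -4t
F(t) = -(1/6)t^6 - (6/5)t^5 - (7/4)t^4 + (8/3)t^3 + t^2 - 4t + C


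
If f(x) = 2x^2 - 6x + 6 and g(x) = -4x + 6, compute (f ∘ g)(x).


Substitute g(x) into f:
f(g(x)) = 2*(-4x + 6)^2 + (-6)*(-4x + 6) + 6
(-4x + 6)^2 = 16x^2 - 48x + 36
Expand and combine: 32x^2 - 72x + 42


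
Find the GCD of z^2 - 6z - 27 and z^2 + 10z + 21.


Factor each:
  z^2 - 6z - 27 = (z + 3)(z - 9)
  z^2 + 10z + 21 = (z + 3)(z + 7)
Common monic factor: z + 3


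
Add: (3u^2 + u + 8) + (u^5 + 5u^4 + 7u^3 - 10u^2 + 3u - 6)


Align terms by degree and add:
  3u^2 + u + 8
+ u^5 + 5u^4 + 7u^3 - 10u^2 + 3u - 6
= u^5 + 5u^4 + 7u^3 - 7u^2 + 4u + 2


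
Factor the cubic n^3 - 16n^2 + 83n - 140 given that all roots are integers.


Try integer roots (divisors of -140). n=4: p(4)=0.
Divide out (n - 4): quotient is n^2 - 12n + 35.
Factor the quadratic: (n - 7)(n - 5)
Result: (n - 4)(n - 7)(n - 5)


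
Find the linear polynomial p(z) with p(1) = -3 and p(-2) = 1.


p(z) = mz + b. Using p(1)=-3, p(-2)=1:
m = (-3 - 1)/(1 + 2) = -4/3 = -4/3
b = -3 - m*(1) = -3 + 4/3 = -5/3
p(z) = -(4/3)z - (5/3)


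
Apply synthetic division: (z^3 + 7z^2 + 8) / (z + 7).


Synthetic division with c = -7. Coefficients: 1, 7, 0, 8
Bring down 1.
  1 * -7 = -7; -7 + 7 = 0
  0 * -7 = 0; 0 + 0 = 0
  0 * -7 = 0; 0 + 8 = 8
Quotient: z^2, Remainder: 8


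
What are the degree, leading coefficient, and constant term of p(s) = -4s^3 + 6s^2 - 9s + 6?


Highest power of s is 3, with coefficient -4. Constant term is 6.
Degree = 3, leading coefficient = -4, constant term = 6


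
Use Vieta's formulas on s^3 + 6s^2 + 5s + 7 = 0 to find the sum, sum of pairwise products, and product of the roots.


Monic cubic s^3+bs^2+cs+d=0: sum=-b, pairwise sum=c, product=-d.
b=6, c=5, d=7
r1+r2+r3 = -6
r1r2+r1r3+r2r3 = 5
r1r2r3 = -7


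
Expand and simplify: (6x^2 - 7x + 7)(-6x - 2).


Distribute each term of the first polynomial:
  (6x^2)(-6x - 2) = -36x^3 - 12x^2
  (-7x)(-6x - 2) = 42x^2 + 14x
  (7)(-6x - 2) = -42x - 14
Sum: -36x^3 + 30x^2 - 28x - 14


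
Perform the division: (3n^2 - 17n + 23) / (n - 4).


(3n^2 - 17n + 23) / (n - 4)
Step 1: 3n * (n - 4) = 3n^2 - 12n; subtract.
Step 2: -5 * (n - 4) = -5n + 20; subtract.
Quotient: 3n - 5, Remainder: 3


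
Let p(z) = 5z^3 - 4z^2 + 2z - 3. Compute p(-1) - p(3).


p(-1) = -14
p(3) = 102
p(-1) - p(3) = -14 - 102 = -116


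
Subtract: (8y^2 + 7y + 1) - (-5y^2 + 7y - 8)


Distribute the minus sign:
  (8y^2 + 7y + 1)
- (-5y^2 + 7y - 8)
Negate second polynomial: 5y^2 - 7y + 8
Add: 13y^2 + 9


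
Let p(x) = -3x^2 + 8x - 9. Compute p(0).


Using direct substitution:
  -3 * (0)^2 = 0
  8 * (0)^1 = 0
  constant: -9
Sum = 0 + 0 - 9 = -9


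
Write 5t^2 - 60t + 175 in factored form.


Roots satisfy r1 + r2 = -b/a = 12 and r1*r2 = c/a = 35.
So r1 = 7, r2 = 5.
5t^2 - 60t + 175 = 5(t - r1)(t - r2) = 5(t - 7)(t - 5)


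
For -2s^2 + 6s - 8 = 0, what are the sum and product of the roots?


For as^2+bs+c=0: sum = -b/a, product = c/a.
a=-2, b=6, c=-8
Sum = -(6)/-2 = 3
Product = (-8)/-2 = 4


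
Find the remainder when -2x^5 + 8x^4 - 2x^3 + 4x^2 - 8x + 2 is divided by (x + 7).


By the Remainder Theorem, the remainder equals p(-7):
  -2*(-7)^5 = 33614
  8*(-7)^4 = 19208
  -2*(-7)^3 = 686
  4*(-7)^2 = 196
  -8*(-7)^1 = 56
  constant: 2
Sum: 33614 + 19208 + 686 + 196 + 56 + 2 = 53762


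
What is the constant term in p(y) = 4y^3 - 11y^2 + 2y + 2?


Read off the constant term: 2


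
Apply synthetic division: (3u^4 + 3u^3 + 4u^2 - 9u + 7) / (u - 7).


Synthetic division with c = 7. Coefficients: 3, 3, 4, -9, 7
Bring down 3.
  3 * 7 = 21; 21 + 3 = 24
  24 * 7 = 168; 168 + 4 = 172
  172 * 7 = 1204; 1204 - 9 = 1195
  1195 * 7 = 8365; 8365 + 7 = 8372
Quotient: 3u^3 + 24u^2 + 172u + 1195, Remainder: 8372


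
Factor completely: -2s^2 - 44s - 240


Roots satisfy r1 + r2 = -b/a = -22 and r1*r2 = c/a = 120.
So r1 = -12, r2 = -10.
-2s^2 - 44s - 240 = -2(s - r1)(s - r2) = -2(s + 12)(s + 10)


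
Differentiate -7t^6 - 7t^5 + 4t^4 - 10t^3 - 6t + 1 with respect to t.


Apply the power rule term by term:
  d/dt(-7t^6) = -42t^5
  d/dt(-7t^5) = -35t^4
  d/dt(4t^4) = 16t^3
  d/dt(-10t^3) = -30t^2
  d/dt(-6t) = -6
  d/dt(1) = 0
p'(t) = -42t^5 - 35t^4 + 16t^3 - 30t^2 - 6


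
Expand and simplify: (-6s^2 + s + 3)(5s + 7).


Distribute each term of the first polynomial:
  (-6s^2)(5s + 7) = -30s^3 - 42s^2
  (s)(5s + 7) = 5s^2 + 7s
  (3)(5s + 7) = 15s + 21
Sum: -30s^3 - 37s^2 + 22s + 21


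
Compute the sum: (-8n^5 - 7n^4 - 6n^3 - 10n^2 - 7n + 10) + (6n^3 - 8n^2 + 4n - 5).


Align terms by degree and add:
  -8n^5 - 7n^4 - 6n^3 - 10n^2 - 7n + 10
+ 6n^3 - 8n^2 + 4n - 5
= -8n^5 - 7n^4 - 18n^2 - 3n + 5


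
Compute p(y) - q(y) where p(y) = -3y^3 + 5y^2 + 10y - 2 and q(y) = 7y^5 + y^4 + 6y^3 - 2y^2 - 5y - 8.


Distribute the minus sign:
  (-3y^3 + 5y^2 + 10y - 2)
- (7y^5 + y^4 + 6y^3 - 2y^2 - 5y - 8)
Negate second polynomial: -7y^5 - y^4 - 6y^3 + 2y^2 + 5y + 8
Add: -7y^5 - y^4 - 9y^3 + 7y^2 + 15y + 6


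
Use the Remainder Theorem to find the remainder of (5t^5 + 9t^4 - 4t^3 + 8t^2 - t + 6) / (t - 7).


By the Remainder Theorem, the remainder equals p(7):
  5*(7)^5 = 84035
  9*(7)^4 = 21609
  -4*(7)^3 = -1372
  8*(7)^2 = 392
  -1*(7)^1 = -7
  constant: 6
Sum: 84035 + 21609 - 1372 + 392 - 7 + 6 = 104663


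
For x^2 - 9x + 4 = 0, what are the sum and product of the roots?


For ax^2+bx+c=0: sum = -b/a, product = c/a.
a=1, b=-9, c=4
Sum = -(-9)/1 = 9
Product = (4)/1 = 4


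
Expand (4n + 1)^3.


Expand (4n + 1)^3 by repeated multiplication:
  (4n + 1)^2 = 16n^2 + 8n + 1
= 64n^3 + 48n^2 + 12n + 1


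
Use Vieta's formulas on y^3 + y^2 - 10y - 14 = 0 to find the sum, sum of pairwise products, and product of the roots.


Monic cubic y^3+by^2+cy+d=0: sum=-b, pairwise sum=c, product=-d.
b=1, c=-10, d=-14
r1+r2+r3 = -1
r1r2+r1r3+r2r3 = -10
r1r2r3 = 14


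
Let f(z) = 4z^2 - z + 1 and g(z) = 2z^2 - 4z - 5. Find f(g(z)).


Substitute g(z) into f:
f(g(z)) = 4*(2z^2 - 4z - 5)^2 + (-1)*(2z^2 - 4z - 5) + 1
(2z^2 - 4z - 5)^2 = 4z^4 - 16z^3 - 4z^2 + 40z + 25
Expand and combine: 16z^4 - 64z^3 - 18z^2 + 164z + 106


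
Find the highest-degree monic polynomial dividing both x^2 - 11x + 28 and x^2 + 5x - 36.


Factor each:
  x^2 - 11x + 28 = (x - 4)(x - 7)
  x^2 + 5x - 36 = (x - 4)(x + 9)
Common monic factor: x - 4


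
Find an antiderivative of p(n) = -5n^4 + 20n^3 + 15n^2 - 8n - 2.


Reverse power rule on each term:
  ∫ -5n^4 dn = -n^5
  ∫ 20n^3 dn = 5n^4
  ∫ 15n^2 dn = 5n^3
  ∫ -8n dn = -4n^2
  ∫ -2 dn = -2n
F(n) = -n^5 + 5n^4 + 5n^3 - 4n^2 - 2n + C


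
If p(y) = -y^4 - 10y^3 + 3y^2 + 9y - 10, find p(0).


Using direct substitution:
  -1 * (0)^4 = 0
  -10 * (0)^3 = 0
  3 * (0)^2 = 0
  9 * (0)^1 = 0
  constant: -10
Sum = 0 + 0 + 0 + 0 - 10 = -10


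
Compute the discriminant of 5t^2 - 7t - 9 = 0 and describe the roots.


D = b^2 - 4ac = (-7)^2 - 4(5)(-9) = 49 + 180 = 229
Since D > 0: two distinct irrational roots


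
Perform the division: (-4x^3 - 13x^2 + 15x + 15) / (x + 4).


(-4x^3 - 13x^2 + 15x + 15) / (x + 4)
Step 1: -4x^2 * (x + 4) = -4x^3 - 16x^2; subtract.
Step 2: 3x * (x + 4) = 3x^2 + 12x; subtract.
Step 3: 3 * (x + 4) = 3x + 12; subtract.
Quotient: -4x^2 + 3x + 3, Remainder: 3


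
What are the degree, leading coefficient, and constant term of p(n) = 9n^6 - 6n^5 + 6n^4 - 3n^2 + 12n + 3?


Highest power of n is 6, with coefficient 9. Constant term is 3.
Degree = 6, leading coefficient = 9, constant term = 3


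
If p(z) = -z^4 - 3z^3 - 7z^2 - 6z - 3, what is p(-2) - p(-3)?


p(-2) = -11
p(-3) = -48
p(-2) - p(-3) = -11 + 48 = 37


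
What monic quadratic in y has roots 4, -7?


p(y) = (y - 4)(y + 7)
Expand: y^2 + 3y - 28


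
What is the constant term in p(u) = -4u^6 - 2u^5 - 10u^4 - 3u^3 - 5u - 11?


Read off the constant term: -11


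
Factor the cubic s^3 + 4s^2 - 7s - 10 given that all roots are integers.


Try integer roots (divisors of -10). s=-5: p(-5)=0.
Divide out (s + 5): quotient is s^2 - s - 2.
Factor the quadratic: (s + 1)(s - 2)
Result: (s + 5)(s + 1)(s - 2)


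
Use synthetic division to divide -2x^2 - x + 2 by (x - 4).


Synthetic division with c = 4. Coefficients: -2, -1, 2
Bring down -2.
  -2 * 4 = -8; -8 - 1 = -9
  -9 * 4 = -36; -36 + 2 = -34
Quotient: -2x - 9, Remainder: -34


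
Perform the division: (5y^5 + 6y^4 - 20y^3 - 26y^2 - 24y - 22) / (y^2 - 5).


(5y^5 + 6y^4 - 20y^3 - 26y^2 - 24y - 22) / (y^2 - 5)
Step 1: 5y^3 * (y^2 - 5) = 5y^5 - 25y^3; subtract.
Step 2: 6y^2 * (y^2 - 5) = 6y^4 - 30y^2; subtract.
Step 3: 5y * (y^2 - 5) = 5y^3 - 25y; subtract.
Step 4: 4 * (y^2 - 5) = 4y^2 - 20; subtract.
Quotient: 5y^3 + 6y^2 + 5y + 4, Remainder: y - 2


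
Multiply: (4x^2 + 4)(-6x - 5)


Distribute each term of the first polynomial:
  (4x^2)(-6x - 5) = -24x^3 - 20x^2
  (4)(-6x - 5) = -24x - 20
Sum: -24x^3 - 20x^2 - 24x - 20


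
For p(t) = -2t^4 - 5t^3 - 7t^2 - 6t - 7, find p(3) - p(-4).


p(3) = -385
p(-4) = -287
p(3) - p(-4) = -385 + 287 = -98


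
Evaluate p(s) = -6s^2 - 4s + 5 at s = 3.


Using direct substitution:
  -6 * (3)^2 = -54
  -4 * (3)^1 = -12
  constant: 5
Sum = -54 - 12 + 5 = -61


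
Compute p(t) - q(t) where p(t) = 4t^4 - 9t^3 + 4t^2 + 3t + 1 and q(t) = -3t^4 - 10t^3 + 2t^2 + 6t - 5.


Distribute the minus sign:
  (4t^4 - 9t^3 + 4t^2 + 3t + 1)
- (-3t^4 - 10t^3 + 2t^2 + 6t - 5)
Negate second polynomial: 3t^4 + 10t^3 - 2t^2 - 6t + 5
Add: 7t^4 + t^3 + 2t^2 - 3t + 6


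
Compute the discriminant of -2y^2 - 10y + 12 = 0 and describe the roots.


D = b^2 - 4ac = (-10)^2 - 4(-2)(12) = 100 + 96 = 196
Since D > 0: two distinct rational roots


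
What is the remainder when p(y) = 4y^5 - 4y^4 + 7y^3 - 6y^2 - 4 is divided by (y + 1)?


By the Remainder Theorem, the remainder equals p(-1):
  4*(-1)^5 = -4
  -4*(-1)^4 = -4
  7*(-1)^3 = -7
  -6*(-1)^2 = -6
  0*(-1)^1 = 0
  constant: -4
Sum: -4 - 4 - 7 - 6 + 0 - 4 = -25


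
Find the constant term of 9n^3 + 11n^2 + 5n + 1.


Read off the constant term: 1


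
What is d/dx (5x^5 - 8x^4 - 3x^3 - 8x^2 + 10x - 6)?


Apply the power rule term by term:
  d/dx(5x^5) = 25x^4
  d/dx(-8x^4) = -32x^3
  d/dx(-3x^3) = -9x^2
  d/dx(-8x^2) = -16x
  d/dx(10x) = 10
  d/dx(-6) = 0
p'(x) = 25x^4 - 32x^3 - 9x^2 - 16x + 10


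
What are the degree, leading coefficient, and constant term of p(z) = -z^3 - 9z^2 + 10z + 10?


Highest power of z is 3, with coefficient -1. Constant term is 10.
Degree = 3, leading coefficient = -1, constant term = 10


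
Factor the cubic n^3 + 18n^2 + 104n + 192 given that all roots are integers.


Try integer roots (divisors of 192). n=-4: p(-4)=0.
Divide out (n + 4): quotient is n^2 + 14n + 48.
Factor the quadratic: (n + 8)(n + 6)
Result: (n + 4)(n + 8)(n + 6)


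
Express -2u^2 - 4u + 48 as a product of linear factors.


Roots satisfy r1 + r2 = -b/a = -2 and r1*r2 = c/a = -24.
So r1 = 4, r2 = -6.
-2u^2 - 4u + 48 = -2(u - r1)(u - r2) = -2(u - 4)(u + 6)


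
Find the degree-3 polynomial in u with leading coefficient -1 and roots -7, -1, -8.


p(u) = -(u + 7)(u + 1)(u + 8)
Expand: -u^3 - 16u^2 - 71u - 56


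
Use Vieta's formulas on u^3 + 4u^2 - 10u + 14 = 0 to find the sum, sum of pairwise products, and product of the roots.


Monic cubic u^3+bu^2+cu+d=0: sum=-b, pairwise sum=c, product=-d.
b=4, c=-10, d=14
r1+r2+r3 = -4
r1r2+r1r3+r2r3 = -10
r1r2r3 = -14


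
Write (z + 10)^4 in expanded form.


Expand (z + 10)^4 by repeated multiplication:
  (z + 10)^2 = z^2 + 20z + 100
  (z + 10)^3 = z^3 + 30z^2 + 300z + 1000
= z^4 + 40z^3 + 600z^2 + 4000z + 10000


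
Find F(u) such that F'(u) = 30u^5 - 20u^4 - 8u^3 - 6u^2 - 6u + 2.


Reverse power rule on each term:
  ∫ 30u^5 du = 5u^6
  ∫ -20u^4 du = -4u^5
  ∫ -8u^3 du = -2u^4
  ∫ -6u^2 du = -2u^3
  ∫ -6u du = -3u^2
  ∫ 2 du = 2u
F(u) = 5u^6 - 4u^5 - 2u^4 - 2u^3 - 3u^2 + 2u + C


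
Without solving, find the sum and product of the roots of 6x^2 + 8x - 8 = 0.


For ax^2+bx+c=0: sum = -b/a, product = c/a.
a=6, b=8, c=-8
Sum = -(8)/6 = -4/3
Product = (-8)/6 = -4/3


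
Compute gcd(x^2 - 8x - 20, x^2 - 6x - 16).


Factor each:
  x^2 - 8x - 20 = (x + 2)(x - 10)
  x^2 - 6x - 16 = (x + 2)(x - 8)
Common monic factor: x + 2


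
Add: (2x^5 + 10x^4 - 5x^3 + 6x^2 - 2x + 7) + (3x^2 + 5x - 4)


Align terms by degree and add:
  2x^5 + 10x^4 - 5x^3 + 6x^2 - 2x + 7
+ 3x^2 + 5x - 4
= 2x^5 + 10x^4 - 5x^3 + 9x^2 + 3x + 3


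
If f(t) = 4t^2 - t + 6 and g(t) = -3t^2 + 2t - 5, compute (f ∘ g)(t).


Substitute g(t) into f:
f(g(t)) = 4*(-3t^2 + 2t - 5)^2 + (-1)*(-3t^2 + 2t - 5) + 6
(-3t^2 + 2t - 5)^2 = 9t^4 - 12t^3 + 34t^2 - 20t + 25
Expand and combine: 36t^4 - 48t^3 + 139t^2 - 82t + 111


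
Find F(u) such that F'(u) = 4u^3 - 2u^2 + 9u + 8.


Reverse power rule on each term:
  ∫ 4u^3 du = u^4
  ∫ -2u^2 du = -(2/3)u^3
  ∫ 9u du = (9/2)u^2
  ∫ 8 du = 8u
F(u) = u^4 - (2/3)u^3 + (9/2)u^2 + 8u + C


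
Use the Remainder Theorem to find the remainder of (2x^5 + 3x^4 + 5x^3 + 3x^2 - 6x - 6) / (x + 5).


By the Remainder Theorem, the remainder equals p(-5):
  2*(-5)^5 = -6250
  3*(-5)^4 = 1875
  5*(-5)^3 = -625
  3*(-5)^2 = 75
  -6*(-5)^1 = 30
  constant: -6
Sum: -6250 + 1875 - 625 + 75 + 30 - 6 = -4901


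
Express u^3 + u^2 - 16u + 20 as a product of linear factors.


Try integer roots (divisors of 20). u=-5: p(-5)=0.
Divide out (u + 5): quotient is u^2 - 4u + 4.
Factor the quadratic: (u - 2)(u - 2)
Result: (u + 5)(u - 2)(u - 2)


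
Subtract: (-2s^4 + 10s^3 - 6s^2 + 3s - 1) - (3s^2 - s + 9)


Distribute the minus sign:
  (-2s^4 + 10s^3 - 6s^2 + 3s - 1)
- (3s^2 - s + 9)
Negate second polynomial: -3s^2 + s - 9
Add: -2s^4 + 10s^3 - 9s^2 + 4s - 10


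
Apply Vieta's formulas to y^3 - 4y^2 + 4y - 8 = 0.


Monic cubic y^3+by^2+cy+d=0: sum=-b, pairwise sum=c, product=-d.
b=-4, c=4, d=-8
r1+r2+r3 = 4
r1r2+r1r3+r2r3 = 4
r1r2r3 = 8


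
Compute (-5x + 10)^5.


Expand (-5x + 10)^5 by repeated multiplication:
  (-5x + 10)^2 = 25x^2 - 100x + 100
  (-5x + 10)^3 = -125x^3 + 750x^2 - 1500x + 1000
  (-5x + 10)^4 = 625x^4 - 5000x^3 + 15000x^2 - 20000x + 10000
= -3125x^5 + 31250x^4 - 125000x^3 + 250000x^2 - 250000x + 100000


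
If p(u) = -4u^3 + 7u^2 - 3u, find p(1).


Using direct substitution:
  -4 * (1)^3 = -4
  7 * (1)^2 = 7
  -3 * (1)^1 = -3
  constant: 0
Sum = -4 + 7 - 3 + 0 = 0


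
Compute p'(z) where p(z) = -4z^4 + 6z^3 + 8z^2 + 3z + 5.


Apply the power rule term by term:
  d/dz(-4z^4) = -16z^3
  d/dz(6z^3) = 18z^2
  d/dz(8z^2) = 16z
  d/dz(3z) = 3
  d/dz(5) = 0
p'(z) = -16z^3 + 18z^2 + 16z + 3


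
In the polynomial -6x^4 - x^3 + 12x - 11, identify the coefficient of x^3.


Read off the coefficient of x^3: -1


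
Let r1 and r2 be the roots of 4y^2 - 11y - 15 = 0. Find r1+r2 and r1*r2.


For ay^2+by+c=0: sum = -b/a, product = c/a.
a=4, b=-11, c=-15
Sum = -(-11)/4 = 11/4
Product = (-15)/4 = -15/4


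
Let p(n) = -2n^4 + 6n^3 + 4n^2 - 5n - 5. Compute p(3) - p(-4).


p(3) = 16
p(-4) = -817
p(3) - p(-4) = 16 + 817 = 833


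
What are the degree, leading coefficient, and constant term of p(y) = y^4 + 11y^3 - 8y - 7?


Highest power of y is 4, with coefficient 1. Constant term is -7.
Degree = 4, leading coefficient = 1, constant term = -7


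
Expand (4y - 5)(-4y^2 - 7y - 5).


Distribute each term of the first polynomial:
  (4y)(-4y^2 - 7y - 5) = -16y^3 - 28y^2 - 20y
  (-5)(-4y^2 - 7y - 5) = 20y^2 + 35y + 25
Sum: -16y^3 - 8y^2 + 15y + 25


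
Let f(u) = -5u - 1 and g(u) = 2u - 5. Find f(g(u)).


Substitute g(u) into f:
f(g(u)) = -5*(2u - 5) + (-1)
Expand and combine: -10u + 24


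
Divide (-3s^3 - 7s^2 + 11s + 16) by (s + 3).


(-3s^3 - 7s^2 + 11s + 16) / (s + 3)
Step 1: -3s^2 * (s + 3) = -3s^3 - 9s^2; subtract.
Step 2: 2s * (s + 3) = 2s^2 + 6s; subtract.
Step 3: 5 * (s + 3) = 5s + 15; subtract.
Quotient: -3s^2 + 2s + 5, Remainder: 1


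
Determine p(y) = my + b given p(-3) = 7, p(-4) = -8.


p(y) = my + b. Using p(-3)=7, p(-4)=-8:
m = (7 + 8)/(-3 + 4) = 15/1 = 15
b = 7 - m*(-3) = 7 + 45 = 52
p(y) = 15y + 52
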